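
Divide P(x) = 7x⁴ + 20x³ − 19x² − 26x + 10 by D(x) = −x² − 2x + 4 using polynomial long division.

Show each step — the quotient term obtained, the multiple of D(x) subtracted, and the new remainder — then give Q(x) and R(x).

Step 1: lead(7x⁴ + 20x³ − 19x² − 26x + 10) ÷ lead(D) = 7x⁴ ÷ −x² = −7x². Subtract (−7x²)·D = 7x⁴ + 14x³ − 28x². Remainder: 6x³ + 9x² − 26x + 10.
Step 2: lead(6x³ + 9x² − 26x + 10) ÷ lead(D) = 6x³ ÷ −x² = −6x. Subtract (−6x)·D = 6x³ + 12x² − 24x. Remainder: −3x² − 2x + 10.
Step 3: lead(−3x² − 2x + 10) ÷ lead(D) = −3x² ÷ −x² = 3. Subtract (3)·D = −3x² − 6x + 12. Remainder: 4x − 2.

Q(x) = −7x² − 6x + 3; R(x) = 4x − 2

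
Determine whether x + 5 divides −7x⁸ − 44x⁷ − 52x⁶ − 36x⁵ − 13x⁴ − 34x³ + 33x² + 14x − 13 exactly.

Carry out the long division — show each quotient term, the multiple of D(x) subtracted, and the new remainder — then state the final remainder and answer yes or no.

Step 1: lead(−7x⁸ − 44x⁷ − 52x⁶ − 36x⁵ − 13x⁴ − 34x³ + 33x² + 14x − 13) ÷ lead(D) = −7x⁸ ÷ x = −7x⁷. Subtract (−7x⁷)·D = −7x⁸ − 35x⁷. Remainder: −9x⁷ − 52x⁶ − 36x⁵ − 13x⁴ − 34x³ + 33x² + 14x − 13.
Step 2: lead(−9x⁷ − 52x⁶ − 36x⁵ − 13x⁴ − 34x³ + 33x² + 14x − 13) ÷ lead(D) = −9x⁷ ÷ x = −9x⁶. Subtract (−9x⁶)·D = −9x⁷ − 45x⁶. Remainder: −7x⁶ − 36x⁵ − 13x⁴ − 34x³ + 33x² + 14x − 13.
Step 3: lead(−7x⁶ − 36x⁵ − 13x⁴ − 34x³ + 33x² + 14x − 13) ÷ lead(D) = −7x⁶ ÷ x = −7x⁵. Subtract (−7x⁵)·D = −7x⁶ − 35x⁵. Remainder: −x⁵ − 13x⁴ − 34x³ + 33x² + 14x − 13.
Step 4: lead(−x⁵ − 13x⁴ − 34x³ + 33x² + 14x − 13) ÷ lead(D) = −x⁵ ÷ x = −x⁴. Subtract (−x⁴)·D = −x⁵ − 5x⁴. Remainder: −8x⁴ − 34x³ + 33x² + 14x − 13.
Step 5: lead(−8x⁴ − 34x³ + 33x² + 14x − 13) ÷ lead(D) = −8x⁴ ÷ x = −8x³. Subtract (−8x³)·D = −8x⁴ − 40x³. Remainder: 6x³ + 33x² + 14x − 13.
Step 6: lead(6x³ + 33x² + 14x − 13) ÷ lead(D) = 6x³ ÷ x = 6x². Subtract (6x²)·D = 6x³ + 30x². Remainder: 3x² + 14x − 13.
Step 7: lead(3x² + 14x − 13) ÷ lead(D) = 3x² ÷ x = 3x. Subtract (3x)·D = 3x² + 15x. Remainder: −x − 13.
Step 8: lead(−x − 13) ÷ lead(D) = −x ÷ x = −1. Subtract (−1)·D = −x − 5. Remainder: −8.

R(x) = −8, so D(x) is not a factor of P(x). no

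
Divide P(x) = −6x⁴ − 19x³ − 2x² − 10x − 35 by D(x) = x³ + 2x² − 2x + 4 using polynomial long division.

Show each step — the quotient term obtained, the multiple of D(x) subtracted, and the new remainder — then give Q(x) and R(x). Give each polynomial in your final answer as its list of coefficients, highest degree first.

Step 1: lead(−6x⁴ − 19x³ − 2x² − 10x − 35) ÷ lead(D) = −6x⁴ ÷ x³ = −6x. Subtract (−6x)·D = −6x⁴ − 12x³ + 12x² − 24x. Remainder: −7x³ − 14x² + 14x − 35.
Step 2: lead(−7x³ − 14x² + 14x − 35) ÷ lead(D) = −7x³ ÷ x³ = −7. Subtract (−7)·D = −7x³ − 14x² + 14x − 28. Remainder: −7.

Q = [-6, -7]; R = [-7]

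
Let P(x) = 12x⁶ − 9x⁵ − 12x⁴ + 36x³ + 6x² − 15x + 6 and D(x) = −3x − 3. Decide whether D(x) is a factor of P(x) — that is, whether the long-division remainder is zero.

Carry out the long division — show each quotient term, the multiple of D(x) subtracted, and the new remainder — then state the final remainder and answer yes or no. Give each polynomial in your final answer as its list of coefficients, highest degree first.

Step 1: lead(12x⁶ − 9x⁵ − 12x⁴ + 36x³ + 6x² − 15x + 6) ÷ lead(D) = 12x⁶ ÷ −3x = −4x⁵. Subtract (−4x⁵)·D = 12x⁶ + 12x⁵. Remainder: −21x⁵ − 12x⁴ + 36x³ + 6x² − 15x + 6.
Step 2: lead(−21x⁵ − 12x⁴ + 36x³ + 6x² − 15x + 6) ÷ lead(D) = −21x⁵ ÷ −3x = 7x⁴. Subtract (7x⁴)·D = −21x⁵ − 21x⁴. Remainder: 9x⁴ + 36x³ + 6x² − 15x + 6.
Step 3: lead(9x⁴ + 36x³ + 6x² − 15x + 6) ÷ lead(D) = 9x⁴ ÷ −3x = −3x³. Subtract (−3x³)·D = 9x⁴ + 9x³. Remainder: 27x³ + 6x² − 15x + 6.
Step 4: lead(27x³ + 6x² − 15x + 6) ÷ lead(D) = 27x³ ÷ −3x = −9x². Subtract (−9x²)·D = 27x³ + 27x². Remainder: −21x² − 15x + 6.
Step 5: lead(−21x² − 15x + 6) ÷ lead(D) = −21x² ÷ −3x = 7x. Subtract (7x)·D = −21x² − 21x. Remainder: 6x + 6.
Step 6: lead(6x + 6) ÷ lead(D) = 6x ÷ −3x = −2. Subtract (−2)·D = 6x + 6. Remainder: 0.

R = [0], so D(x) is a factor of P(x). yes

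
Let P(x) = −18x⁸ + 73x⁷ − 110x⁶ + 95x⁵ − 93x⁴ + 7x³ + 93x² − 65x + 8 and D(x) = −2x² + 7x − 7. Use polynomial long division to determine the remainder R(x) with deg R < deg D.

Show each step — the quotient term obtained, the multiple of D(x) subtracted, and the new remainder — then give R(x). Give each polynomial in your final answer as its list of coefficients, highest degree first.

R = [-9, 1]

Step 1: lead(−18x⁸ + 73x⁷ − 110x⁶ + 95x⁵ − 93x⁴ + 7x³ + 93x² − 65x + 8) ÷ lead(D) = −18x⁸ ÷ −2x² = 9x⁶. Subtract (9x⁶)·D = −18x⁸ + 63x⁷ − 63x⁶. Remainder: 10x⁷ − 47x⁶ + 95x⁵ − 93x⁴ + 7x³ + 93x² − 65x + 8.
Step 2: lead(10x⁷ − 47x⁶ + 95x⁵ − 93x⁴ + 7x³ + 93x² − 65x + 8) ÷ lead(D) = 10x⁷ ÷ −2x² = −5x⁵. Subtract (−5x⁵)·D = 10x⁷ − 35x⁶ + 35x⁵. Remainder: −12x⁶ + 60x⁵ − 93x⁴ + 7x³ + 93x² − 65x + 8.
Step 3: lead(−12x⁶ + 60x⁵ − 93x⁴ + 7x³ + 93x² − 65x + 8) ÷ lead(D) = −12x⁶ ÷ −2x² = 6x⁴. Subtract (6x⁴)·D = −12x⁶ + 42x⁵ − 42x⁴. Remainder: 18x⁵ − 51x⁴ + 7x³ + 93x² − 65x + 8.
Step 4: lead(18x⁵ − 51x⁴ + 7x³ + 93x² − 65x + 8) ÷ lead(D) = 18x⁵ ÷ −2x² = −9x³. Subtract (−9x³)·D = 18x⁵ − 63x⁴ + 63x³. Remainder: 12x⁴ − 56x³ + 93x² − 65x + 8.
Step 5: lead(12x⁴ − 56x³ + 93x² − 65x + 8) ÷ lead(D) = 12x⁴ ÷ −2x² = −6x². Subtract (−6x²)·D = 12x⁴ − 42x³ + 42x². Remainder: −14x³ + 51x² − 65x + 8.
Step 6: lead(−14x³ + 51x² − 65x + 8) ÷ lead(D) = −14x³ ÷ −2x² = 7x. Subtract (7x)·D = −14x³ + 49x² − 49x. Remainder: 2x² − 16x + 8.
Step 7: lead(2x² − 16x + 8) ÷ lead(D) = 2x² ÷ −2x² = −1. Subtract (−1)·D = 2x² − 7x + 7. Remainder: −9x + 1.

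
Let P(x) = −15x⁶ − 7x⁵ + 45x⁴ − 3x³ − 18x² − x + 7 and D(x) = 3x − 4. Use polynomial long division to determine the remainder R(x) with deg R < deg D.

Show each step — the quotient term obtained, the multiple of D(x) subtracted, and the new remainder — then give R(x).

Step 1: lead(−15x⁶ − 7x⁵ + 45x⁴ − 3x³ − 18x² − x + 7) ÷ lead(D) = −15x⁶ ÷ 3x = −5x⁵. Subtract (−5x⁵)·D = −15x⁶ + 20x⁵. Remainder: −27x⁵ + 45x⁴ − 3x³ − 18x² − x + 7.
Step 2: lead(−27x⁵ + 45x⁴ − 3x³ − 18x² − x + 7) ÷ lead(D) = −27x⁵ ÷ 3x = −9x⁴. Subtract (−9x⁴)·D = −27x⁵ + 36x⁴. Remainder: 9x⁴ − 3x³ − 18x² − x + 7.
Step 3: lead(9x⁴ − 3x³ − 18x² − x + 7) ÷ lead(D) = 9x⁴ ÷ 3x = 3x³. Subtract (3x³)·D = 9x⁴ − 12x³. Remainder: 9x³ − 18x² − x + 7.
Step 4: lead(9x³ − 18x² − x + 7) ÷ lead(D) = 9x³ ÷ 3x = 3x². Subtract (3x²)·D = 9x³ − 12x². Remainder: −6x² − x + 7.
Step 5: lead(−6x² − x + 7) ÷ lead(D) = −6x² ÷ 3x = −2x. Subtract (−2x)·D = −6x² + 8x. Remainder: −9x + 7.
Step 6: lead(−9x + 7) ÷ lead(D) = −9x ÷ 3x = −3. Subtract (−3)·D = −9x + 12. Remainder: −5.

R(x) = −5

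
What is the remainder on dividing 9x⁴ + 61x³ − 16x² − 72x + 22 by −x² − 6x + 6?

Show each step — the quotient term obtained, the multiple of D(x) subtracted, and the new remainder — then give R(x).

R(x) = −6x − 2

Step 1: lead(9x⁴ + 61x³ − 16x² − 72x + 22) ÷ lead(D) = 9x⁴ ÷ −x² = −9x². Subtract (−9x²)·D = 9x⁴ + 54x³ − 54x². Remainder: 7x³ + 38x² − 72x + 22.
Step 2: lead(7x³ + 38x² − 72x + 22) ÷ lead(D) = 7x³ ÷ −x² = −7x. Subtract (−7x)·D = 7x³ + 42x² − 42x. Remainder: −4x² − 30x + 22.
Step 3: lead(−4x² − 30x + 22) ÷ lead(D) = −4x² ÷ −x² = 4. Subtract (4)·D = −4x² − 24x + 24. Remainder: −6x − 2.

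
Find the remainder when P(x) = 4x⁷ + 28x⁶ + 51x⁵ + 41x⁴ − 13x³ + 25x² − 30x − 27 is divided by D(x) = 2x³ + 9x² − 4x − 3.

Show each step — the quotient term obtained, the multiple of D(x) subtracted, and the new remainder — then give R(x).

Step 1: lead(4x⁷ + 28x⁶ + 51x⁵ + 41x⁴ − 13x³ + 25x² − 30x − 27) ÷ lead(D) = 4x⁷ ÷ 2x³ = 2x⁴. Subtract (2x⁴)·D = 4x⁷ + 18x⁶ − 8x⁵ − 6x⁴. Remainder: 10x⁶ + 59x⁵ + 47x⁴ − 13x³ + 25x² − 30x − 27.
Step 2: lead(10x⁶ + 59x⁵ + 47x⁴ − 13x³ + 25x² − 30x − 27) ÷ lead(D) = 10x⁶ ÷ 2x³ = 5x³. Subtract (5x³)·D = 10x⁶ + 45x⁵ − 20x⁴ − 15x³. Remainder: 14x⁵ + 67x⁴ + 2x³ + 25x² − 30x − 27.
Step 3: lead(14x⁵ + 67x⁴ + 2x³ + 25x² − 30x − 27) ÷ lead(D) = 14x⁵ ÷ 2x³ = 7x². Subtract (7x²)·D = 14x⁵ + 63x⁴ − 28x³ − 21x². Remainder: 4x⁴ + 30x³ + 46x² − 30x − 27.
Step 4: lead(4x⁴ + 30x³ + 46x² − 30x − 27) ÷ lead(D) = 4x⁴ ÷ 2x³ = 2x. Subtract (2x)·D = 4x⁴ + 18x³ − 8x² − 6x. Remainder: 12x³ + 54x² − 24x − 27.
Step 5: lead(12x³ + 54x² − 24x − 27) ÷ lead(D) = 12x³ ÷ 2x³ = 6. Subtract (6)·D = 12x³ + 54x² − 24x − 18. Remainder: −9.

R(x) = −9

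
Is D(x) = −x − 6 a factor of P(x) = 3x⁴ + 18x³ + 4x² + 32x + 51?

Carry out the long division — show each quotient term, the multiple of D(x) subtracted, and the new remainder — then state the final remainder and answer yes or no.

Step 1: lead(3x⁴ + 18x³ + 4x² + 32x + 51) ÷ lead(D) = 3x⁴ ÷ −x = −3x³. Subtract (−3x³)·D = 3x⁴ + 18x³. Remainder: 4x² + 32x + 51.
Step 2: lead(4x² + 32x + 51) ÷ lead(D) = 4x² ÷ −x = −4x. Subtract (−4x)·D = 4x² + 24x. Remainder: 8x + 51.
Step 3: lead(8x + 51) ÷ lead(D) = 8x ÷ −x = −8. Subtract (−8)·D = 8x + 48. Remainder: 3.

R(x) = 3, so D(x) is not a factor of P(x). no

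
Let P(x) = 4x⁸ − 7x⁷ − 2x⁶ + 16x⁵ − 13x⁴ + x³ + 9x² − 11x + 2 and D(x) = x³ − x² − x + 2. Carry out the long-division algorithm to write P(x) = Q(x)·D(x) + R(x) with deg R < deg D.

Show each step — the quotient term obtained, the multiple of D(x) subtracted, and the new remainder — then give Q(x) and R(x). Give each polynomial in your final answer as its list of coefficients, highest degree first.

Q = [4, -3, -1, 4, -4, 3]; R = [-4]

Step 1: lead(4x⁸ − 7x⁷ − 2x⁶ + 16x⁵ − 13x⁴ + x³ + 9x² − 11x + 2) ÷ lead(D) = 4x⁸ ÷ x³ = 4x⁵. Subtract (4x⁵)·D = 4x⁸ − 4x⁷ − 4x⁶ + 8x⁵. Remainder: −3x⁷ + 2x⁶ + 8x⁵ − 13x⁴ + x³ + 9x² − 11x + 2.
Step 2: lead(−3x⁷ + 2x⁶ + 8x⁵ − 13x⁴ + x³ + 9x² − 11x + 2) ÷ lead(D) = −3x⁷ ÷ x³ = −3x⁴. Subtract (−3x⁴)·D = −3x⁷ + 3x⁶ + 3x⁵ − 6x⁴. Remainder: −x⁶ + 5x⁵ − 7x⁴ + x³ + 9x² − 11x + 2.
Step 3: lead(−x⁶ + 5x⁵ − 7x⁴ + x³ + 9x² − 11x + 2) ÷ lead(D) = −x⁶ ÷ x³ = −x³. Subtract (−x³)·D = −x⁶ + x⁵ + x⁴ − 2x³. Remainder: 4x⁵ − 8x⁴ + 3x³ + 9x² − 11x + 2.
Step 4: lead(4x⁵ − 8x⁴ + 3x³ + 9x² − 11x + 2) ÷ lead(D) = 4x⁵ ÷ x³ = 4x². Subtract (4x²)·D = 4x⁵ − 4x⁴ − 4x³ + 8x². Remainder: −4x⁴ + 7x³ + x² − 11x + 2.
Step 5: lead(−4x⁴ + 7x³ + x² − 11x + 2) ÷ lead(D) = −4x⁴ ÷ x³ = −4x. Subtract (−4x)·D = −4x⁴ + 4x³ + 4x² − 8x. Remainder: 3x³ − 3x² − 3x + 2.
Step 6: lead(3x³ − 3x² − 3x + 2) ÷ lead(D) = 3x³ ÷ x³ = 3. Subtract (3)·D = 3x³ − 3x² − 3x + 6. Remainder: −4.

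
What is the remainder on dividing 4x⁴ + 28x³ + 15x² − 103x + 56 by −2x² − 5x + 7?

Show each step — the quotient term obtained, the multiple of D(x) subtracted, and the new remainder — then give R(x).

Step 1: lead(4x⁴ + 28x³ + 15x² − 103x + 56) ÷ lead(D) = 4x⁴ ÷ −2x² = −2x². Subtract (−2x²)·D = 4x⁴ + 10x³ − 14x². Remainder: 18x³ + 29x² − 103x + 56.
Step 2: lead(18x³ + 29x² − 103x + 56) ÷ lead(D) = 18x³ ÷ −2x² = −9x. Subtract (−9x)·D = 18x³ + 45x² − 63x. Remainder: −16x² − 40x + 56.
Step 3: lead(−16x² − 40x + 56) ÷ lead(D) = −16x² ÷ −2x² = 8. Subtract (8)·D = −16x² − 40x + 56. Remainder: 0.

R(x) = 0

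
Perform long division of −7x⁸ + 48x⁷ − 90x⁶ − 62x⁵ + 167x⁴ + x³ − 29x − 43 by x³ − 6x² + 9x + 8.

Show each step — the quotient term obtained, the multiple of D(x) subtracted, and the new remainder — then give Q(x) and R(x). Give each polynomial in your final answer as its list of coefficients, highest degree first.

Step 1: lead(−7x⁸ + 48x⁷ − 90x⁶ − 62x⁵ + 167x⁴ + x³ − 29x − 43) ÷ lead(D) = −7x⁸ ÷ x³ = −7x⁵. Subtract (−7x⁵)·D = −7x⁸ + 42x⁷ − 63x⁶ − 56x⁵. Remainder: 6x⁷ − 27x⁶ − 6x⁵ + 167x⁴ + x³ − 29x − 43.
Step 2: lead(6x⁷ − 27x⁶ − 6x⁵ + 167x⁴ + x³ − 29x − 43) ÷ lead(D) = 6x⁷ ÷ x³ = 6x⁴. Subtract (6x⁴)·D = 6x⁷ − 36x⁶ + 54x⁵ + 48x⁴. Remainder: 9x⁶ − 60x⁵ + 119x⁴ + x³ − 29x − 43.
Step 3: lead(9x⁶ − 60x⁵ + 119x⁴ + x³ − 29x − 43) ÷ lead(D) = 9x⁶ ÷ x³ = 9x³. Subtract (9x³)·D = 9x⁶ − 54x⁵ + 81x⁴ + 72x³. Remainder: −6x⁵ + 38x⁴ − 71x³ − 29x − 43.
Step 4: lead(−6x⁵ + 38x⁴ − 71x³ − 29x − 43) ÷ lead(D) = −6x⁵ ÷ x³ = −6x². Subtract (−6x²)·D = −6x⁵ + 36x⁴ − 54x³ − 48x². Remainder: 2x⁴ − 17x³ + 48x² − 29x − 43.
Step 5: lead(2x⁴ − 17x³ + 48x² − 29x − 43) ÷ lead(D) = 2x⁴ ÷ x³ = 2x. Subtract (2x)·D = 2x⁴ − 12x³ + 18x² + 16x. Remainder: −5x³ + 30x² − 45x − 43.
Step 6: lead(−5x³ + 30x² − 45x − 43) ÷ lead(D) = −5x³ ÷ x³ = −5. Subtract (−5)·D = −5x³ + 30x² − 45x − 40. Remainder: −3.

Q = [-7, 6, 9, -6, 2, -5]; R = [-3]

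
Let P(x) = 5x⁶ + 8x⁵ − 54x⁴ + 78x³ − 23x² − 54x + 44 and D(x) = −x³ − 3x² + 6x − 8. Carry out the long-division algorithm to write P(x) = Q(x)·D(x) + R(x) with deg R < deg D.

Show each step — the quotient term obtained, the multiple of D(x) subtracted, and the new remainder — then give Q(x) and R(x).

Step 1: lead(5x⁶ + 8x⁵ − 54x⁴ + 78x³ − 23x² − 54x + 44) ÷ lead(D) = 5x⁶ ÷ −x³ = −5x³. Subtract (−5x³)·D = 5x⁶ + 15x⁵ − 30x⁴ + 40x³. Remainder: −7x⁵ − 24x⁴ + 38x³ − 23x² − 54x + 44.
Step 2: lead(−7x⁵ − 24x⁴ + 38x³ − 23x² − 54x + 44) ÷ lead(D) = −7x⁵ ÷ −x³ = 7x². Subtract (7x²)·D = −7x⁵ − 21x⁴ + 42x³ − 56x². Remainder: −3x⁴ − 4x³ + 33x² − 54x + 44.
Step 3: lead(−3x⁴ − 4x³ + 33x² − 54x + 44) ÷ lead(D) = −3x⁴ ÷ −x³ = 3x. Subtract (3x)·D = −3x⁴ − 9x³ + 18x² − 24x. Remainder: 5x³ + 15x² − 30x + 44.
Step 4: lead(5x³ + 15x² − 30x + 44) ÷ lead(D) = 5x³ ÷ −x³ = −5. Subtract (−5)·D = 5x³ + 15x² − 30x + 40. Remainder: 4.

Q(x) = −5x³ + 7x² + 3x − 5; R(x) = 4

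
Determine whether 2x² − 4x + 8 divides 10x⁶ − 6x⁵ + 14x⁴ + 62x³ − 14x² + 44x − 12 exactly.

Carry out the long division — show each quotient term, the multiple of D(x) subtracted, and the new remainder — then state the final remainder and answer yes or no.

Step 1: lead(10x⁶ − 6x⁵ + 14x⁴ + 62x³ − 14x² + 44x − 12) ÷ lead(D) = 10x⁶ ÷ 2x² = 5x⁴. Subtract (5x⁴)·D = 10x⁶ − 20x⁵ + 40x⁴. Remainder: 14x⁵ − 26x⁴ + 62x³ − 14x² + 44x − 12.
Step 2: lead(14x⁵ − 26x⁴ + 62x³ − 14x² + 44x − 12) ÷ lead(D) = 14x⁵ ÷ 2x² = 7x³. Subtract (7x³)·D = 14x⁵ − 28x⁴ + 56x³. Remainder: 2x⁴ + 6x³ − 14x² + 44x − 12.
Step 3: lead(2x⁴ + 6x³ − 14x² + 44x − 12) ÷ lead(D) = 2x⁴ ÷ 2x² = x². Subtract (x²)·D = 2x⁴ − 4x³ + 8x². Remainder: 10x³ − 22x² + 44x − 12.
Step 4: lead(10x³ − 22x² + 44x − 12) ÷ lead(D) = 10x³ ÷ 2x² = 5x. Subtract (5x)·D = 10x³ − 20x² + 40x. Remainder: −2x² + 4x − 12.
Step 5: lead(−2x² + 4x − 12) ÷ lead(D) = −2x² ÷ 2x² = −1. Subtract (−1)·D = −2x² + 4x − 8. Remainder: −4.

R(x) = −4, so D(x) is not a factor of P(x). no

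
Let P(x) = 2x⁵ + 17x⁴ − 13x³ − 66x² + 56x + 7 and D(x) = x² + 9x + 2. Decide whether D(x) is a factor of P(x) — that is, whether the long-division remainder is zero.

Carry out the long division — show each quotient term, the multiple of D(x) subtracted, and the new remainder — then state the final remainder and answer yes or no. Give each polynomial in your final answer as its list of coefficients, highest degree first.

R = [-9], so D(x) is not a factor of P(x). no

Step 1: lead(2x⁵ + 17x⁴ − 13x³ − 66x² + 56x + 7) ÷ lead(D) = 2x⁵ ÷ x² = 2x³. Subtract (2x³)·D = 2x⁵ + 18x⁴ + 4x³. Remainder: −x⁴ − 17x³ − 66x² + 56x + 7.
Step 2: lead(−x⁴ − 17x³ − 66x² + 56x + 7) ÷ lead(D) = −x⁴ ÷ x² = −x². Subtract (−x²)·D = −x⁴ − 9x³ − 2x². Remainder: −8x³ − 64x² + 56x + 7.
Step 3: lead(−8x³ − 64x² + 56x + 7) ÷ lead(D) = −8x³ ÷ x² = −8x. Subtract (−8x)·D = −8x³ − 72x² − 16x. Remainder: 8x² + 72x + 7.
Step 4: lead(8x² + 72x + 7) ÷ lead(D) = 8x² ÷ x² = 8. Subtract (8)·D = 8x² + 72x + 16. Remainder: −9.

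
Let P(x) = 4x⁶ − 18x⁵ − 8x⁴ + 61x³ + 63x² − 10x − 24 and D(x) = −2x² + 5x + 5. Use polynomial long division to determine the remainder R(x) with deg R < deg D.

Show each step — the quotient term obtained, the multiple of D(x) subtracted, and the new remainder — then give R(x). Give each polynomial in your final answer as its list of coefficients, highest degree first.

Step 1: lead(4x⁶ − 18x⁵ − 8x⁴ + 61x³ + 63x² − 10x − 24) ÷ lead(D) = 4x⁶ ÷ −2x² = −2x⁴. Subtract (−2x⁴)·D = 4x⁶ − 10x⁵ − 10x⁴. Remainder: −8x⁵ + 2x⁴ + 61x³ + 63x² − 10x − 24.
Step 2: lead(−8x⁵ + 2x⁴ + 61x³ + 63x² − 10x − 24) ÷ lead(D) = −8x⁵ ÷ −2x² = 4x³. Subtract (4x³)·D = −8x⁵ + 20x⁴ + 20x³. Remainder: −18x⁴ + 41x³ + 63x² − 10x − 24.
Step 3: lead(−18x⁴ + 41x³ + 63x² − 10x − 24) ÷ lead(D) = −18x⁴ ÷ −2x² = 9x². Subtract (9x²)·D = −18x⁴ + 45x³ + 45x². Remainder: −4x³ + 18x² − 10x − 24.
Step 4: lead(−4x³ + 18x² − 10x − 24) ÷ lead(D) = −4x³ ÷ −2x² = 2x. Subtract (2x)·D = −4x³ + 10x² + 10x. Remainder: 8x² − 20x − 24.
Step 5: lead(8x² − 20x − 24) ÷ lead(D) = 8x² ÷ −2x² = −4. Subtract (−4)·D = 8x² − 20x − 20. Remainder: −4.

R = [-4]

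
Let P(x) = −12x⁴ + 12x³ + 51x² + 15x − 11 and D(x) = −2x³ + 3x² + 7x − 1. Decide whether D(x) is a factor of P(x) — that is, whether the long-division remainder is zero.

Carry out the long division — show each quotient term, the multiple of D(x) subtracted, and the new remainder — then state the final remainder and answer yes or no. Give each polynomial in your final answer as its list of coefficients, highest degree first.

R = [-8], so D(x) is not a factor of P(x). no

Step 1: lead(−12x⁴ + 12x³ + 51x² + 15x − 11) ÷ lead(D) = −12x⁴ ÷ −2x³ = 6x. Subtract (6x)·D = −12x⁴ + 18x³ + 42x² − 6x. Remainder: −6x³ + 9x² + 21x − 11.
Step 2: lead(−6x³ + 9x² + 21x − 11) ÷ lead(D) = −6x³ ÷ −2x³ = 3. Subtract (3)·D = −6x³ + 9x² + 21x − 3. Remainder: −8.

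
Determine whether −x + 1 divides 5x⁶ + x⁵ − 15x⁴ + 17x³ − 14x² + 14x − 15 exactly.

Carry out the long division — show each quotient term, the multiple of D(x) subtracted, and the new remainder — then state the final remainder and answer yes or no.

R(x) = −7, so D(x) is not a factor of P(x). no

Step 1: lead(5x⁶ + x⁵ − 15x⁴ + 17x³ − 14x² + 14x − 15) ÷ lead(D) = 5x⁶ ÷ −x = −5x⁵. Subtract (−5x⁵)·D = 5x⁶ − 5x⁵. Remainder: 6x⁵ − 15x⁴ + 17x³ − 14x² + 14x − 15.
Step 2: lead(6x⁵ − 15x⁴ + 17x³ − 14x² + 14x − 15) ÷ lead(D) = 6x⁵ ÷ −x = −6x⁴. Subtract (−6x⁴)·D = 6x⁵ − 6x⁴. Remainder: −9x⁴ + 17x³ − 14x² + 14x − 15.
Step 3: lead(−9x⁴ + 17x³ − 14x² + 14x − 15) ÷ lead(D) = −9x⁴ ÷ −x = 9x³. Subtract (9x³)·D = −9x⁴ + 9x³. Remainder: 8x³ − 14x² + 14x − 15.
Step 4: lead(8x³ − 14x² + 14x − 15) ÷ lead(D) = 8x³ ÷ −x = −8x². Subtract (−8x²)·D = 8x³ − 8x². Remainder: −6x² + 14x − 15.
Step 5: lead(−6x² + 14x − 15) ÷ lead(D) = −6x² ÷ −x = 6x. Subtract (6x)·D = −6x² + 6x. Remainder: 8x − 15.
Step 6: lead(8x − 15) ÷ lead(D) = 8x ÷ −x = −8. Subtract (−8)·D = 8x − 8. Remainder: −7.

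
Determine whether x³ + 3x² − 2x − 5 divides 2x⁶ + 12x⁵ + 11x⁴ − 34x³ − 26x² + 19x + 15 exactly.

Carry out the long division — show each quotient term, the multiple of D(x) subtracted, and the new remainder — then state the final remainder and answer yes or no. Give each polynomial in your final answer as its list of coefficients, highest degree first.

Step 1: lead(2x⁶ + 12x⁵ + 11x⁴ − 34x³ − 26x² + 19x + 15) ÷ lead(D) = 2x⁶ ÷ x³ = 2x³. Subtract (2x³)·D = 2x⁶ + 6x⁵ − 4x⁴ − 10x³. Remainder: 6x⁵ + 15x⁴ − 24x³ − 26x² + 19x + 15.
Step 2: lead(6x⁵ + 15x⁴ − 24x³ − 26x² + 19x + 15) ÷ lead(D) = 6x⁵ ÷ x³ = 6x². Subtract (6x²)·D = 6x⁵ + 18x⁴ − 12x³ − 30x². Remainder: −3x⁴ − 12x³ + 4x² + 19x + 15.
Step 3: lead(−3x⁴ − 12x³ + 4x² + 19x + 15) ÷ lead(D) = −3x⁴ ÷ x³ = −3x. Subtract (−3x)·D = −3x⁴ − 9x³ + 6x² + 15x. Remainder: −3x³ − 2x² + 4x + 15.
Step 4: lead(−3x³ − 2x² + 4x + 15) ÷ lead(D) = −3x³ ÷ x³ = −3. Subtract (−3)·D = −3x³ − 9x² + 6x + 15. Remainder: 7x² − 2x.

R = [7, -2, 0], so D(x) is not a factor of P(x). no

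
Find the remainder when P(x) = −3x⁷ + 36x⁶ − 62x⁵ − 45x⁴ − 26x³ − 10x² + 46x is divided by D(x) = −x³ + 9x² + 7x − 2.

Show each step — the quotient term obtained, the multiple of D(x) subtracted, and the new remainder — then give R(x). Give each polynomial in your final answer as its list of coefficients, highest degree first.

Step 1: lead(−3x⁷ + 36x⁶ − 62x⁵ − 45x⁴ − 26x³ − 10x² + 46x) ÷ lead(D) = −3x⁷ ÷ −x³ = 3x⁴. Subtract (3x⁴)·D = −3x⁷ + 27x⁶ + 21x⁵ − 6x⁴. Remainder: 9x⁶ − 83x⁵ − 39x⁴ − 26x³ − 10x² + 46x.
Step 2: lead(9x⁶ − 83x⁵ − 39x⁴ − 26x³ − 10x² + 46x) ÷ lead(D) = 9x⁶ ÷ −x³ = −9x³. Subtract (−9x³)·D = 9x⁶ − 81x⁵ − 63x⁴ + 18x³. Remainder: −2x⁵ + 24x⁴ − 44x³ − 10x² + 46x.
Step 3: lead(−2x⁵ + 24x⁴ − 44x³ − 10x² + 46x) ÷ lead(D) = −2x⁵ ÷ −x³ = 2x². Subtract (2x²)·D = −2x⁵ + 18x⁴ + 14x³ − 4x². Remainder: 6x⁴ − 58x³ − 6x² + 46x.
Step 4: lead(6x⁴ − 58x³ − 6x² + 46x) ÷ lead(D) = 6x⁴ ÷ −x³ = −6x. Subtract (−6x)·D = 6x⁴ − 54x³ − 42x² + 12x. Remainder: −4x³ + 36x² + 34x.
Step 5: lead(−4x³ + 36x² + 34x) ÷ lead(D) = −4x³ ÷ −x³ = 4. Subtract (4)·D = −4x³ + 36x² + 28x − 8. Remainder: 6x + 8.

R = [6, 8]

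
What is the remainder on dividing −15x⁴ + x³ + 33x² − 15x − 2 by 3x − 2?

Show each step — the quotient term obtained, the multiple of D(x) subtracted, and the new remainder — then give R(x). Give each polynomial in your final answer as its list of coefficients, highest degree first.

R = [0]

Step 1: lead(−15x⁴ + x³ + 33x² − 15x − 2) ÷ lead(D) = −15x⁴ ÷ 3x = −5x³. Subtract (−5x³)·D = −15x⁴ + 10x³. Remainder: −9x³ + 33x² − 15x − 2.
Step 2: lead(−9x³ + 33x² − 15x − 2) ÷ lead(D) = −9x³ ÷ 3x = −3x². Subtract (−3x²)·D = −9x³ + 6x². Remainder: 27x² − 15x − 2.
Step 3: lead(27x² − 15x − 2) ÷ lead(D) = 27x² ÷ 3x = 9x. Subtract (9x)·D = 27x² − 18x. Remainder: 3x − 2.
Step 4: lead(3x − 2) ÷ lead(D) = 3x ÷ 3x = 1. Subtract (1)·D = 3x − 2. Remainder: 0.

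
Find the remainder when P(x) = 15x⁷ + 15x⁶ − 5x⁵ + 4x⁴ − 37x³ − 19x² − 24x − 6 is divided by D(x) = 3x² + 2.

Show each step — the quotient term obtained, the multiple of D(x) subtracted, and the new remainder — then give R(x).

R(x) = −6x + 4

Step 1: lead(15x⁷ + 15x⁶ − 5x⁵ + 4x⁴ − 37x³ − 19x² − 24x − 6) ÷ lead(D) = 15x⁷ ÷ 3x² = 5x⁵. Subtract (5x⁵)·D = 15x⁷ + 10x⁵. Remainder: 15x⁶ − 15x⁵ + 4x⁴ − 37x³ − 19x² − 24x − 6.
Step 2: lead(15x⁶ − 15x⁵ + 4x⁴ − 37x³ − 19x² − 24x − 6) ÷ lead(D) = 15x⁶ ÷ 3x² = 5x⁴. Subtract (5x⁴)·D = 15x⁶ + 10x⁴. Remainder: −15x⁵ − 6x⁴ − 37x³ − 19x² − 24x − 6.
Step 3: lead(−15x⁵ − 6x⁴ − 37x³ − 19x² − 24x − 6) ÷ lead(D) = −15x⁵ ÷ 3x² = −5x³. Subtract (−5x³)·D = −15x⁵ − 10x³. Remainder: −6x⁴ − 27x³ − 19x² − 24x − 6.
Step 4: lead(−6x⁴ − 27x³ − 19x² − 24x − 6) ÷ lead(D) = −6x⁴ ÷ 3x² = −2x². Subtract (−2x²)·D = −6x⁴ − 4x². Remainder: −27x³ − 15x² − 24x − 6.
Step 5: lead(−27x³ − 15x² − 24x − 6) ÷ lead(D) = −27x³ ÷ 3x² = −9x. Subtract (−9x)·D = −27x³ − 18x. Remainder: −15x² − 6x − 6.
Step 6: lead(−15x² − 6x − 6) ÷ lead(D) = −15x² ÷ 3x² = −5. Subtract (−5)·D = −15x² − 10. Remainder: −6x + 4.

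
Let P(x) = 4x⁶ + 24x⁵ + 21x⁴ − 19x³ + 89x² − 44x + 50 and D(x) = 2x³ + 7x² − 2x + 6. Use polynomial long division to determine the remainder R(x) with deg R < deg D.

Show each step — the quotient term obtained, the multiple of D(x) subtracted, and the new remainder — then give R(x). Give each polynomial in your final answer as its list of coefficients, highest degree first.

R = [8]

Step 1: lead(4x⁶ + 24x⁵ + 21x⁴ − 19x³ + 89x² − 44x + 50) ÷ lead(D) = 4x⁶ ÷ 2x³ = 2x³. Subtract (2x³)·D = 4x⁶ + 14x⁵ − 4x⁴ + 12x³. Remainder: 10x⁵ + 25x⁴ − 31x³ + 89x² − 44x + 50.
Step 2: lead(10x⁵ + 25x⁴ − 31x³ + 89x² − 44x + 50) ÷ lead(D) = 10x⁵ ÷ 2x³ = 5x². Subtract (5x²)·D = 10x⁵ + 35x⁴ − 10x³ + 30x². Remainder: −10x⁴ − 21x³ + 59x² − 44x + 50.
Step 3: lead(−10x⁴ − 21x³ + 59x² − 44x + 50) ÷ lead(D) = −10x⁴ ÷ 2x³ = −5x. Subtract (−5x)·D = −10x⁴ − 35x³ + 10x² − 30x. Remainder: 14x³ + 49x² − 14x + 50.
Step 4: lead(14x³ + 49x² − 14x + 50) ÷ lead(D) = 14x³ ÷ 2x³ = 7. Subtract (7)·D = 14x³ + 49x² − 14x + 42. Remainder: 8.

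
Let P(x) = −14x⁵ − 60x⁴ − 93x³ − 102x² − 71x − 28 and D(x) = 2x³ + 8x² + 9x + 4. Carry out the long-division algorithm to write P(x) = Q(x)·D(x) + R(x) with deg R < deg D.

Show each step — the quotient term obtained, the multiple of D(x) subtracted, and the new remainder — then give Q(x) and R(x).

Q(x) = −7x² − 2x − 7; R(x) = 0

Step 1: lead(−14x⁵ − 60x⁴ − 93x³ − 102x² − 71x − 28) ÷ lead(D) = −14x⁵ ÷ 2x³ = −7x². Subtract (−7x²)·D = −14x⁵ − 56x⁴ − 63x³ − 28x². Remainder: −4x⁴ − 30x³ − 74x² − 71x − 28.
Step 2: lead(−4x⁴ − 30x³ − 74x² − 71x − 28) ÷ lead(D) = −4x⁴ ÷ 2x³ = −2x. Subtract (−2x)·D = −4x⁴ − 16x³ − 18x² − 8x. Remainder: −14x³ − 56x² − 63x − 28.
Step 3: lead(−14x³ − 56x² − 63x − 28) ÷ lead(D) = −14x³ ÷ 2x³ = −7. Subtract (−7)·D = −14x³ − 56x² − 63x − 28. Remainder: 0.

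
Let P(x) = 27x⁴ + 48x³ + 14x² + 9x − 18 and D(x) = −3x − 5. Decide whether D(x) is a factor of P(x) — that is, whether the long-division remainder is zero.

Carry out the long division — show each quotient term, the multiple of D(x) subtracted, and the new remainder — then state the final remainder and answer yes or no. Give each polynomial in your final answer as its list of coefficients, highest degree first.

R = [-8], so D(x) is not a factor of P(x). no

Step 1: lead(27x⁴ + 48x³ + 14x² + 9x − 18) ÷ lead(D) = 27x⁴ ÷ −3x = −9x³. Subtract (−9x³)·D = 27x⁴ + 45x³. Remainder: 3x³ + 14x² + 9x − 18.
Step 2: lead(3x³ + 14x² + 9x − 18) ÷ lead(D) = 3x³ ÷ −3x = −x². Subtract (−x²)·D = 3x³ + 5x². Remainder: 9x² + 9x − 18.
Step 3: lead(9x² + 9x − 18) ÷ lead(D) = 9x² ÷ −3x = −3x. Subtract (−3x)·D = 9x² + 15x. Remainder: −6x − 18.
Step 4: lead(−6x − 18) ÷ lead(D) = −6x ÷ −3x = 2. Subtract (2)·D = −6x − 10. Remainder: −8.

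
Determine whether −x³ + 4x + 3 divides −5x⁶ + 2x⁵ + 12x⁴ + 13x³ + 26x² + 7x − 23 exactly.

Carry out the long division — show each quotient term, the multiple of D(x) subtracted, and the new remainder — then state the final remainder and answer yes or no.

Step 1: lead(−5x⁶ + 2x⁵ + 12x⁴ + 13x³ + 26x² + 7x − 23) ÷ lead(D) = −5x⁶ ÷ −x³ = 5x³. Subtract (5x³)·D = −5x⁶ + 20x⁴ + 15x³. Remainder: 2x⁵ − 8x⁴ − 2x³ + 26x² + 7x − 23.
Step 2: lead(2x⁵ − 8x⁴ − 2x³ + 26x² + 7x − 23) ÷ lead(D) = 2x⁵ ÷ −x³ = −2x². Subtract (−2x²)·D = 2x⁵ − 8x³ − 6x². Remainder: −8x⁴ + 6x³ + 32x² + 7x − 23.
Step 3: lead(−8x⁴ + 6x³ + 32x² + 7x − 23) ÷ lead(D) = −8x⁴ ÷ −x³ = 8x. Subtract (8x)·D = −8x⁴ + 32x² + 24x. Remainder: 6x³ − 17x − 23.
Step 4: lead(6x³ − 17x − 23) ÷ lead(D) = 6x³ ÷ −x³ = −6. Subtract (−6)·D = 6x³ − 24x − 18. Remainder: 7x − 5.

R(x) = 7x − 5, so D(x) is not a factor of P(x). no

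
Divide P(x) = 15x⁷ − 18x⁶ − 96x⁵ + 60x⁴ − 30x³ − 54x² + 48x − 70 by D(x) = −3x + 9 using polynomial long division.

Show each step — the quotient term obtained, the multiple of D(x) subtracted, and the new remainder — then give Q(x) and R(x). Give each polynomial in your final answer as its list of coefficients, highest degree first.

Q = [-5, -9, 5, -5, -5, 3, -7]; R = [-7]

Step 1: lead(15x⁷ − 18x⁶ − 96x⁵ + 60x⁴ − 30x³ − 54x² + 48x − 70) ÷ lead(D) = 15x⁷ ÷ −3x = −5x⁶. Subtract (−5x⁶)·D = 15x⁷ − 45x⁶. Remainder: 27x⁶ − 96x⁵ + 60x⁴ − 30x³ − 54x² + 48x − 70.
Step 2: lead(27x⁶ − 96x⁵ + 60x⁴ − 30x³ − 54x² + 48x − 70) ÷ lead(D) = 27x⁶ ÷ −3x = −9x⁵. Subtract (−9x⁵)·D = 27x⁶ − 81x⁵. Remainder: −15x⁵ + 60x⁴ − 30x³ − 54x² + 48x − 70.
Step 3: lead(−15x⁵ + 60x⁴ − 30x³ − 54x² + 48x − 70) ÷ lead(D) = −15x⁵ ÷ −3x = 5x⁴. Subtract (5x⁴)·D = −15x⁵ + 45x⁴. Remainder: 15x⁴ − 30x³ − 54x² + 48x − 70.
Step 4: lead(15x⁴ − 30x³ − 54x² + 48x − 70) ÷ lead(D) = 15x⁴ ÷ −3x = −5x³. Subtract (−5x³)·D = 15x⁴ − 45x³. Remainder: 15x³ − 54x² + 48x − 70.
Step 5: lead(15x³ − 54x² + 48x − 70) ÷ lead(D) = 15x³ ÷ −3x = −5x². Subtract (−5x²)·D = 15x³ − 45x². Remainder: −9x² + 48x − 70.
Step 6: lead(−9x² + 48x − 70) ÷ lead(D) = −9x² ÷ −3x = 3x. Subtract (3x)·D = −9x² + 27x. Remainder: 21x − 70.
Step 7: lead(21x − 70) ÷ lead(D) = 21x ÷ −3x = −7. Subtract (−7)·D = 21x − 63. Remainder: −7.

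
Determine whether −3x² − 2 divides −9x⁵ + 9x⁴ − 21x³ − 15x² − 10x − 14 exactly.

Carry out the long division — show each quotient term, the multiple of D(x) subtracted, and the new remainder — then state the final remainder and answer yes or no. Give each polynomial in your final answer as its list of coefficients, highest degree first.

R = [0], so D(x) is a factor of P(x). yes

Step 1: lead(−9x⁵ + 9x⁴ − 21x³ − 15x² − 10x − 14) ÷ lead(D) = −9x⁵ ÷ −3x² = 3x³. Subtract (3x³)·D = −9x⁵ − 6x³. Remainder: 9x⁴ − 15x³ − 15x² − 10x − 14.
Step 2: lead(9x⁴ − 15x³ − 15x² − 10x − 14) ÷ lead(D) = 9x⁴ ÷ −3x² = −3x². Subtract (−3x²)·D = 9x⁴ + 6x². Remainder: −15x³ − 21x² − 10x − 14.
Step 3: lead(−15x³ − 21x² − 10x − 14) ÷ lead(D) = −15x³ ÷ −3x² = 5x. Subtract (5x)·D = −15x³ − 10x. Remainder: −21x² − 14.
Step 4: lead(−21x² − 14) ÷ lead(D) = −21x² ÷ −3x² = 7. Subtract (7)·D = −21x² − 14. Remainder: 0.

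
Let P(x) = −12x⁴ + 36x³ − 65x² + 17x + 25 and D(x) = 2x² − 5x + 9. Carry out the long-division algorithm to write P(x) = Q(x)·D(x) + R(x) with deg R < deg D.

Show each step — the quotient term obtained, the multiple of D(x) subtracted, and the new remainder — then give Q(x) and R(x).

Q(x) = −6x² + 3x + 2; R(x) = 7

Step 1: lead(−12x⁴ + 36x³ − 65x² + 17x + 25) ÷ lead(D) = −12x⁴ ÷ 2x² = −6x². Subtract (−6x²)·D = −12x⁴ + 30x³ − 54x². Remainder: 6x³ − 11x² + 17x + 25.
Step 2: lead(6x³ − 11x² + 17x + 25) ÷ lead(D) = 6x³ ÷ 2x² = 3x. Subtract (3x)·D = 6x³ − 15x² + 27x. Remainder: 4x² − 10x + 25.
Step 3: lead(4x² − 10x + 25) ÷ lead(D) = 4x² ÷ 2x² = 2. Subtract (2)·D = 4x² − 10x + 18. Remainder: 7.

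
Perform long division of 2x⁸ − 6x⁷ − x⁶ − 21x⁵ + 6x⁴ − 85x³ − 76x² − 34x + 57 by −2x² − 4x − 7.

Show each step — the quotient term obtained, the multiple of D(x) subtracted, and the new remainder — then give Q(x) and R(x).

Step 1: lead(2x⁸ − 6x⁷ − x⁶ − 21x⁵ + 6x⁴ − 85x³ − 76x² − 34x + 57) ÷ lead(D) = 2x⁸ ÷ −2x² = −x⁶. Subtract (−x⁶)·D = 2x⁸ + 4x⁷ + 7x⁶. Remainder: −10x⁷ − 8x⁶ − 21x⁵ + 6x⁴ − 85x³ − 76x² − 34x + 57.
Step 2: lead(−10x⁷ − 8x⁶ − 21x⁵ + 6x⁴ − 85x³ − 76x² − 34x + 57) ÷ lead(D) = −10x⁷ ÷ −2x² = 5x⁵. Subtract (5x⁵)·D = −10x⁷ − 20x⁶ − 35x⁵. Remainder: 12x⁶ + 14x⁵ + 6x⁴ − 85x³ − 76x² − 34x + 57.
Step 3: lead(12x⁶ + 14x⁵ + 6x⁴ − 85x³ − 76x² − 34x + 57) ÷ lead(D) = 12x⁶ ÷ −2x² = −6x⁴. Subtract (−6x⁴)·D = 12x⁶ + 24x⁵ + 42x⁴. Remainder: −10x⁵ − 36x⁴ − 85x³ − 76x² − 34x + 57.
Step 4: lead(−10x⁵ − 36x⁴ − 85x³ − 76x² − 34x + 57) ÷ lead(D) = −10x⁵ ÷ −2x² = 5x³. Subtract (5x³)·D = −10x⁵ − 20x⁴ − 35x³. Remainder: −16x⁴ − 50x³ − 76x² − 34x + 57.
Step 5: lead(−16x⁴ − 50x³ − 76x² − 34x + 57) ÷ lead(D) = −16x⁴ ÷ −2x² = 8x². Subtract (8x²)·D = −16x⁴ − 32x³ − 56x². Remainder: −18x³ − 20x² − 34x + 57.
Step 6: lead(−18x³ − 20x² − 34x + 57) ÷ lead(D) = −18x³ ÷ −2x² = 9x. Subtract (9x)·D = −18x³ − 36x² − 63x. Remainder: 16x² + 29x + 57.
Step 7: lead(16x² + 29x + 57) ÷ lead(D) = 16x² ÷ −2x² = −8. Subtract (−8)·D = 16x² + 32x + 56. Remainder: −3x + 1.

Q(x) = −x⁶ + 5x⁵ − 6x⁴ + 5x³ + 8x² + 9x − 8; R(x) = −3x + 1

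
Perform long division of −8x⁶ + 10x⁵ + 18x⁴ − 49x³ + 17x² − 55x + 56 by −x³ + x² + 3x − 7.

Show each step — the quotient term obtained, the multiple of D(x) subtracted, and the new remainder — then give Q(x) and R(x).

Q(x) = 8x³ − 2x² + 4x − 9; R(x) = −7

Step 1: lead(−8x⁶ + 10x⁵ + 18x⁴ − 49x³ + 17x² − 55x + 56) ÷ lead(D) = −8x⁶ ÷ −x³ = 8x³. Subtract (8x³)·D = −8x⁶ + 8x⁵ + 24x⁴ − 56x³. Remainder: 2x⁵ − 6x⁴ + 7x³ + 17x² − 55x + 56.
Step 2: lead(2x⁵ − 6x⁴ + 7x³ + 17x² − 55x + 56) ÷ lead(D) = 2x⁵ ÷ −x³ = −2x². Subtract (−2x²)·D = 2x⁵ − 2x⁴ − 6x³ + 14x². Remainder: −4x⁴ + 13x³ + 3x² − 55x + 56.
Step 3: lead(−4x⁴ + 13x³ + 3x² − 55x + 56) ÷ lead(D) = −4x⁴ ÷ −x³ = 4x. Subtract (4x)·D = −4x⁴ + 4x³ + 12x² − 28x. Remainder: 9x³ − 9x² − 27x + 56.
Step 4: lead(9x³ − 9x² − 27x + 56) ÷ lead(D) = 9x³ ÷ −x³ = −9. Subtract (−9)·D = 9x³ − 9x² − 27x + 63. Remainder: −7.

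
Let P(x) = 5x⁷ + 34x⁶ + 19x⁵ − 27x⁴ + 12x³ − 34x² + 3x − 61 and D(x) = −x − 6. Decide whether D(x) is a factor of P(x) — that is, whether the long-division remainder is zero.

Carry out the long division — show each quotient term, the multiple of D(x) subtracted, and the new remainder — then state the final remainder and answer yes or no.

R(x) = −7, so D(x) is not a factor of P(x). no

Step 1: lead(5x⁷ + 34x⁶ + 19x⁵ − 27x⁴ + 12x³ − 34x² + 3x − 61) ÷ lead(D) = 5x⁷ ÷ −x = −5x⁶. Subtract (−5x⁶)·D = 5x⁷ + 30x⁶. Remainder: 4x⁶ + 19x⁵ − 27x⁴ + 12x³ − 34x² + 3x − 61.
Step 2: lead(4x⁶ + 19x⁵ − 27x⁴ + 12x³ − 34x² + 3x − 61) ÷ lead(D) = 4x⁶ ÷ −x = −4x⁵. Subtract (−4x⁵)·D = 4x⁶ + 24x⁵. Remainder: −5x⁵ − 27x⁴ + 12x³ − 34x² + 3x − 61.
Step 3: lead(−5x⁵ − 27x⁴ + 12x³ − 34x² + 3x − 61) ÷ lead(D) = −5x⁵ ÷ −x = 5x⁴. Subtract (5x⁴)·D = −5x⁵ − 30x⁴. Remainder: 3x⁴ + 12x³ − 34x² + 3x − 61.
Step 4: lead(3x⁴ + 12x³ − 34x² + 3x − 61) ÷ lead(D) = 3x⁴ ÷ −x = −3x³. Subtract (−3x³)·D = 3x⁴ + 18x³. Remainder: −6x³ − 34x² + 3x − 61.
Step 5: lead(−6x³ − 34x² + 3x − 61) ÷ lead(D) = −6x³ ÷ −x = 6x². Subtract (6x²)·D = −6x³ − 36x². Remainder: 2x² + 3x − 61.
Step 6: lead(2x² + 3x − 61) ÷ lead(D) = 2x² ÷ −x = −2x. Subtract (−2x)·D = 2x² + 12x. Remainder: −9x − 61.
Step 7: lead(−9x − 61) ÷ lead(D) = −9x ÷ −x = 9. Subtract (9)·D = −9x − 54. Remainder: −7.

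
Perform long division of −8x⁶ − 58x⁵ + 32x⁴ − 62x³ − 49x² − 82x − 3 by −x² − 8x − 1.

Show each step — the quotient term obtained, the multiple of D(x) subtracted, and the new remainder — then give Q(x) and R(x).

Step 1: lead(−8x⁶ − 58x⁵ + 32x⁴ − 62x³ − 49x² − 82x − 3) ÷ lead(D) = −8x⁶ ÷ −x² = 8x⁴. Subtract (8x⁴)·D = −8x⁶ − 64x⁵ − 8x⁴. Remainder: 6x⁵ + 40x⁴ − 62x³ − 49x² − 82x − 3.
Step 2: lead(6x⁵ + 40x⁴ − 62x³ − 49x² − 82x − 3) ÷ lead(D) = 6x⁵ ÷ −x² = −6x³. Subtract (−6x³)·D = 6x⁵ + 48x⁴ + 6x³. Remainder: −8x⁴ − 68x³ − 49x² − 82x − 3.
Step 3: lead(−8x⁴ − 68x³ − 49x² − 82x − 3) ÷ lead(D) = −8x⁴ ÷ −x² = 8x². Subtract (8x²)·D = −8x⁴ − 64x³ − 8x². Remainder: −4x³ − 41x² − 82x − 3.
Step 4: lead(−4x³ − 41x² − 82x − 3) ÷ lead(D) = −4x³ ÷ −x² = 4x. Subtract (4x)·D = −4x³ − 32x² − 4x. Remainder: −9x² − 78x − 3.
Step 5: lead(−9x² − 78x − 3) ÷ lead(D) = −9x² ÷ −x² = 9. Subtract (9)·D = −9x² − 72x − 9. Remainder: −6x + 6.

Q(x) = 8x⁴ − 6x³ + 8x² + 4x + 9; R(x) = −6x + 6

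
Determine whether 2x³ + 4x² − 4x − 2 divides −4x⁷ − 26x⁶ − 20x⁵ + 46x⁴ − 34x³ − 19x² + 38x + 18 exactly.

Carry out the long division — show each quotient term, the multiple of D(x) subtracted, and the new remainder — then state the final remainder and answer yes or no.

R(x) = x² − 4x + 2, so D(x) is not a factor of P(x). no

Step 1: lead(−4x⁷ − 26x⁶ − 20x⁵ + 46x⁴ − 34x³ − 19x² + 38x + 18) ÷ lead(D) = −4x⁷ ÷ 2x³ = −2x⁴. Subtract (−2x⁴)·D = −4x⁷ − 8x⁶ + 8x⁵ + 4x⁴. Remainder: −18x⁶ − 28x⁵ + 42x⁴ − 34x³ − 19x² + 38x + 18.
Step 2: lead(−18x⁶ − 28x⁵ + 42x⁴ − 34x³ − 19x² + 38x + 18) ÷ lead(D) = −18x⁶ ÷ 2x³ = −9x³. Subtract (−9x³)·D = −18x⁶ − 36x⁵ + 36x⁴ + 18x³. Remainder: 8x⁵ + 6x⁴ − 52x³ − 19x² + 38x + 18.
Step 3: lead(8x⁵ + 6x⁴ − 52x³ − 19x² + 38x + 18) ÷ lead(D) = 8x⁵ ÷ 2x³ = 4x². Subtract (4x²)·D = 8x⁵ + 16x⁴ − 16x³ − 8x². Remainder: −10x⁴ − 36x³ − 11x² + 38x + 18.
Step 4: lead(−10x⁴ − 36x³ − 11x² + 38x + 18) ÷ lead(D) = −10x⁴ ÷ 2x³ = −5x. Subtract (−5x)·D = −10x⁴ − 20x³ + 20x² + 10x. Remainder: −16x³ − 31x² + 28x + 18.
Step 5: lead(−16x³ − 31x² + 28x + 18) ÷ lead(D) = −16x³ ÷ 2x³ = −8. Subtract (−8)·D = −16x³ − 32x² + 32x + 16. Remainder: x² − 4x + 2.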